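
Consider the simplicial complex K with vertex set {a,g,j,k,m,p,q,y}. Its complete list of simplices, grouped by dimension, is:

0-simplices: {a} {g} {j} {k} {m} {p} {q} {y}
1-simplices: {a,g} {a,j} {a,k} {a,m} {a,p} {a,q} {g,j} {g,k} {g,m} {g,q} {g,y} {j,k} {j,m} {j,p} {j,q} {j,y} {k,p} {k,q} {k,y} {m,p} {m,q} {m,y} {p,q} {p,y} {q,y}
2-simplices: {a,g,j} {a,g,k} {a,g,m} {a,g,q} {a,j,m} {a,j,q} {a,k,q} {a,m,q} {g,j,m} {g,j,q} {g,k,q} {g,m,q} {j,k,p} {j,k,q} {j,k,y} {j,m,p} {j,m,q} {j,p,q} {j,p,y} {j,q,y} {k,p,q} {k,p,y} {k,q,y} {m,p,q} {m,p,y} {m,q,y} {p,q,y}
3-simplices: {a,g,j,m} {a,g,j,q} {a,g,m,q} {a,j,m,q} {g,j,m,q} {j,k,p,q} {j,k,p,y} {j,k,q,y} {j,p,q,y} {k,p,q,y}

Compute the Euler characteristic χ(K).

χ(K)=0

n_0=8 n_1=25 n_2=27 n_3=10
χ=+8−25+27−10=0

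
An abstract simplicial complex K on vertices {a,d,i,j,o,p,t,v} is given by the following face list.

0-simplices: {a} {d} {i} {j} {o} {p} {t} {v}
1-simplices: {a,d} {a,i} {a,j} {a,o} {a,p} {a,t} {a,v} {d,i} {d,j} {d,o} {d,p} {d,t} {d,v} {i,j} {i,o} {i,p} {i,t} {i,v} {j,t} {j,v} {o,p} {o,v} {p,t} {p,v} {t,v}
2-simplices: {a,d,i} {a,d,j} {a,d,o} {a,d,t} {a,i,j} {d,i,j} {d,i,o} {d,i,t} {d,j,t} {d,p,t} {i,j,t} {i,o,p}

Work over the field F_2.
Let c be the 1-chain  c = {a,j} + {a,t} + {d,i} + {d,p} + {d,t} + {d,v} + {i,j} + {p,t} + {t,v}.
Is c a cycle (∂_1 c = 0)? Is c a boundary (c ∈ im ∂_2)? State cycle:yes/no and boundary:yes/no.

cycle:yes boundary:no

n_0=8 n_1=25 n_2=12  [Z2]
∂1: piv[ad,ai,aj,ao,ap,at,av] rk=7  ker:di,dj,do,dp,dt,dv,ij,io,ip,it,iv,jt,jv,op,ov,pt,pv,tv
∂2: piv[adi,adj,ado,adt,aij,dio,dit,djt,dpt,iop] rk=10  ker:dij,ijt
∂1c = 0
c vs im∂2: residual ≠ 0 ⇒ not boundary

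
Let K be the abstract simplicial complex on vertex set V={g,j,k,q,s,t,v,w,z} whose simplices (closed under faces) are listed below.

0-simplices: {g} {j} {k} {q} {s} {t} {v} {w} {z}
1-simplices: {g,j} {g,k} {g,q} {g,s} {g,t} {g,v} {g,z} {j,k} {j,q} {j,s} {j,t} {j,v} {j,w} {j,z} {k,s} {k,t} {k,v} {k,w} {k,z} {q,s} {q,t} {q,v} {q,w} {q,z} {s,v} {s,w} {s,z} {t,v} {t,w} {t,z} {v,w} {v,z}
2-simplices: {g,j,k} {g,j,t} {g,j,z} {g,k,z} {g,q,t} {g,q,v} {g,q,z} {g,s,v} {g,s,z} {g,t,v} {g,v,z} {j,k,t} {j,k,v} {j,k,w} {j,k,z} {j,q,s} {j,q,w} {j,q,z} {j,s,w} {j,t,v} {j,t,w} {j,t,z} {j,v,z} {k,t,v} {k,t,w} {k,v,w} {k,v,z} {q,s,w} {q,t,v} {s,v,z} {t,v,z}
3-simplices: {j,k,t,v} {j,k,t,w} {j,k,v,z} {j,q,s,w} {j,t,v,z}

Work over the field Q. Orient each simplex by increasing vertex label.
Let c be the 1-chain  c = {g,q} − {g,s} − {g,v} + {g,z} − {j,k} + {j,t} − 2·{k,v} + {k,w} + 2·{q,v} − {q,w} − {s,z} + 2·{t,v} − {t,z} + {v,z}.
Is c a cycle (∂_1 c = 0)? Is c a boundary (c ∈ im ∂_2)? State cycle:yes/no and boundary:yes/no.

n_0=9 n_1=32 n_2=31 n_3=5  [Q]
∂1: piv[gj,gk,gq,gs,gt,gv,gz,jw] rk=8  ker:jk,jq,js,jt,jv,jz,ks,kt,kv,kw,kz,qs,qt,qv,qw,qz,sv,sw,sz,tv,tw,tz,vw,vz
∂2: piv[gjk,gjt,gjz,gkz,gqt,gqv,gqz,gsv,gsz,gtv,gvz,jkt,jkv,jkw,jqs,jqw,jqz,jsw,jtv,jtw,jtz,kvw] rk=22  ker:jkz,jvz,ktv,ktw,kvz,qsw,qtv,svz,tvz
∂3: piv[jktv,jktw,jkvz,jqsw,jtvz] rk=5
∂1c = 0
c vs im∂2: reduces to 0 ⇒ boundary

cycle:yes boundary:yes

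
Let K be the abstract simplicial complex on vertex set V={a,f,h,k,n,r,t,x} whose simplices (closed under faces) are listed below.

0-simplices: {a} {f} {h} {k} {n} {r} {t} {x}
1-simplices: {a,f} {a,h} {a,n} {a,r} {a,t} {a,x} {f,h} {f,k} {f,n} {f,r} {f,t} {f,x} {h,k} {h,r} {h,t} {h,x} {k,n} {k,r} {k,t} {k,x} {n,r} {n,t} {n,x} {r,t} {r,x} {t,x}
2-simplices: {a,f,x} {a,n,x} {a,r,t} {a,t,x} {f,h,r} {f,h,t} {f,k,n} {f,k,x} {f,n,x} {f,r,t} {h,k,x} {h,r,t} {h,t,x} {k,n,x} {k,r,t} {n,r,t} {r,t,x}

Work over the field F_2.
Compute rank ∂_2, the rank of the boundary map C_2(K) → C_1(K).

n_0=8 n_1=26 n_2=17  [Z2]
∂1: piv[af,ah,an,ar,at,ax,fk] rk=7  ker:fh,fn,fr,ft,fx,hk,hr,ht,hx,kn,kr,kt,kx,nr,nt,nx,rt,rx,tx
∂2: piv[afx,anx,art,atx,fhr,fht,fkn,fkx,fnx,frt,hkx,htx,krt,nrt,rtx] rk=15  ker:hrt,knx
rk∂_2=15

rank∂_2=15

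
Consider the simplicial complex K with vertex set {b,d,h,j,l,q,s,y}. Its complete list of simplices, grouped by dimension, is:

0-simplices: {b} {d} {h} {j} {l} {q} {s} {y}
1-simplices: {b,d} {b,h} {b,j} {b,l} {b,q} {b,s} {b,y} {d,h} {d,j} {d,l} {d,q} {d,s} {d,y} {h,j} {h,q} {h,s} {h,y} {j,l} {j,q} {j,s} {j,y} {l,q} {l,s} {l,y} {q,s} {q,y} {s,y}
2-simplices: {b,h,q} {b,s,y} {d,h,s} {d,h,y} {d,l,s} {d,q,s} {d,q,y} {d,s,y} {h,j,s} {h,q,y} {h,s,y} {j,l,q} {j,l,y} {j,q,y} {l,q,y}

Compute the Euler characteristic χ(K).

χ(K)=-4

n_0=8 n_1=27 n_2=15
χ=+8−27+15=-4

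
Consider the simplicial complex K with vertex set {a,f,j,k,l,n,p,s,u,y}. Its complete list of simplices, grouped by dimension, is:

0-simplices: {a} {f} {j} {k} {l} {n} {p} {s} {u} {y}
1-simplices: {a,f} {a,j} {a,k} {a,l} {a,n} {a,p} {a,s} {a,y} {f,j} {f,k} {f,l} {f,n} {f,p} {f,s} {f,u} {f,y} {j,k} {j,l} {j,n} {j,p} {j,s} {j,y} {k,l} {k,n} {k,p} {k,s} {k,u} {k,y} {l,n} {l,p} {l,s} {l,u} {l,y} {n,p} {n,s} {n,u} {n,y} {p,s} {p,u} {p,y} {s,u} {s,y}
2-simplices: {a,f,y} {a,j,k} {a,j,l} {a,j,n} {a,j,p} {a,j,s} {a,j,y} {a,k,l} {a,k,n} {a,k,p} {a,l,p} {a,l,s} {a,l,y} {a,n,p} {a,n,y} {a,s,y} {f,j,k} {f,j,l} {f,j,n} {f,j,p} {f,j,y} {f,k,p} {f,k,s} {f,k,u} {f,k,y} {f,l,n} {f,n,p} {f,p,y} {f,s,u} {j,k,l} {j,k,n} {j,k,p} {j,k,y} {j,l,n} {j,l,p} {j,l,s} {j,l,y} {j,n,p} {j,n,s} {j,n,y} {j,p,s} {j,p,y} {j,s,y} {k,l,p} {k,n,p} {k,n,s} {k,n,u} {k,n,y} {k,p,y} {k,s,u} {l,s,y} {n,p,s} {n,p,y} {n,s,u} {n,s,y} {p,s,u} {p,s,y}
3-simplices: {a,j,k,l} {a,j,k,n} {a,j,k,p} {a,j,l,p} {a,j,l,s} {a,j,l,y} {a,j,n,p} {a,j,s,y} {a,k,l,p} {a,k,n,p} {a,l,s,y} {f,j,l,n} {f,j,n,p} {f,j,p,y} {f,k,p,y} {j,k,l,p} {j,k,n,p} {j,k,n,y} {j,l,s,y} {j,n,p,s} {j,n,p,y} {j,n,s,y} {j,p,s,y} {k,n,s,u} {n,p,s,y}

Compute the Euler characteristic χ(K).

χ(K)=0

n_0=10 n_1=42 n_2=57 n_3=25
χ=+10−42+57−25=0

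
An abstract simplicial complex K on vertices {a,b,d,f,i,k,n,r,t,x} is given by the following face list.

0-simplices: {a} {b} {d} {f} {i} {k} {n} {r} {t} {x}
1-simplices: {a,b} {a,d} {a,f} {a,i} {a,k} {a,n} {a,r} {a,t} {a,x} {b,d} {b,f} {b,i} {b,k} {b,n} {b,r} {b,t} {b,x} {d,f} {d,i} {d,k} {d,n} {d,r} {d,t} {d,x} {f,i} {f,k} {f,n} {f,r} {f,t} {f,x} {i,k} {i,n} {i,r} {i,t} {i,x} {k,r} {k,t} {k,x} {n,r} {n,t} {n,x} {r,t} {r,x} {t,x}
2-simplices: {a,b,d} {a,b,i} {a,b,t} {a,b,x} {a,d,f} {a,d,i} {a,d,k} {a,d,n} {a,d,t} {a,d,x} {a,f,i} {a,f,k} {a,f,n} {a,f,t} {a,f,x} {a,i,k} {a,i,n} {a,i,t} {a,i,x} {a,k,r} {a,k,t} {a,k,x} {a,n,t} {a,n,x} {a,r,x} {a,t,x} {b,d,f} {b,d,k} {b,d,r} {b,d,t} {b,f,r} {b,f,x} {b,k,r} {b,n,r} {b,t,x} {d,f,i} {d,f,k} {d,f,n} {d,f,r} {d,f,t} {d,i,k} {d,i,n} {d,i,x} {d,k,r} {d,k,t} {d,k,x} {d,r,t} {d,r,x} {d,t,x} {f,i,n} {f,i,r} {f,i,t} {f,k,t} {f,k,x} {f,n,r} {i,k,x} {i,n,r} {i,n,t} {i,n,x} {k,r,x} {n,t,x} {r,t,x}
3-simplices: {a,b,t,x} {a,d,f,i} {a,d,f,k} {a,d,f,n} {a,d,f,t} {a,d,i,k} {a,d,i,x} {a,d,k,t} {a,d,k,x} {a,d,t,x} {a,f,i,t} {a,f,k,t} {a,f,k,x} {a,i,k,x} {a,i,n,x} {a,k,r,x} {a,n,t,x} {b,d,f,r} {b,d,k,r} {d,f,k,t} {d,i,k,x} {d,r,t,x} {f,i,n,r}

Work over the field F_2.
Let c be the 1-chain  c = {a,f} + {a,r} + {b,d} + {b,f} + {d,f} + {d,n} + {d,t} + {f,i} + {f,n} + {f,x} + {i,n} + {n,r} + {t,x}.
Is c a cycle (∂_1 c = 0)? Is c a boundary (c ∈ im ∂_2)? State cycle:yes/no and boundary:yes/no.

cycle:yes boundary:yes

n_0=10 n_1=44 n_2=62 n_3=23  [Z2]
∂1: piv[ab,ad,af,ai,ak,an,ar,at,ax] rk=9  ker:bd,bf,bi,bk,bn,br,bt,bx,df,di,dk,dn,dr,dt,dx,fi,fk,fn,fr,ft,fx,ik,in,ir,it,ix,kr,kt,kx,nr,nt,nx,rt,rx,tx
∂2: piv[abd,abi,abt,abx,adf,adi,adk,adn,adt,adx,afi,afk,afn,aft,afx,aik,ain,ait,aix,akr,akt,akx,ant,anx,arx,atx,bdf,bdk,bdr,bfr,bkr,bnr,drt,fir,fnr] rk=35  ker:bdt,bfx,btx,dfi,dfk,dfn,dfr,dft,dik,din,dix,dkr,dkt,dkx,drx,dtx,fin,fit,fkt,fkx,ikx,inr,int,inx,krx,ntx,rtx
∂3: piv[abtx,adfi,adfk,adfn,adft,adik,adix,adkt,adkx,adtx,afit,afkt,afkx,aikx,ainx,akrx,antx,bdfr,bdkr,drtx,finr] rk=21  ker:dfkt,dikx
∂1c = 0
c vs im∂2: reduces to 0 ⇒ boundary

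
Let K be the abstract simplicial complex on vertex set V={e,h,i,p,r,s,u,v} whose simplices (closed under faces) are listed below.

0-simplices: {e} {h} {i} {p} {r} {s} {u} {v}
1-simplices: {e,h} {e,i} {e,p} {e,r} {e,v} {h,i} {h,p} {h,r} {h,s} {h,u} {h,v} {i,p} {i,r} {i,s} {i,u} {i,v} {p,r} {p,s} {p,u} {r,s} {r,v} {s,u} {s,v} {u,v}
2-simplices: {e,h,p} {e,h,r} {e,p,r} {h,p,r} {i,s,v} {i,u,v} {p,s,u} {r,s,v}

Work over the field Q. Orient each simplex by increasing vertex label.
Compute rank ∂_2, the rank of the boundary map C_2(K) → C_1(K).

n_0=8 n_1=24 n_2=8  [Q]
∂1: piv[eh,ei,ep,er,ev,hs,hu] rk=7  ker:hi,hp,hr,hv,ip,ir,is,iu,iv,pr,ps,pu,rs,rv,su,sv,uv
∂2: piv[ehp,ehr,epr,isv,iuv,psu,rsv] rk=7  ker:hpr
rk∂_2=7

rank∂_2=7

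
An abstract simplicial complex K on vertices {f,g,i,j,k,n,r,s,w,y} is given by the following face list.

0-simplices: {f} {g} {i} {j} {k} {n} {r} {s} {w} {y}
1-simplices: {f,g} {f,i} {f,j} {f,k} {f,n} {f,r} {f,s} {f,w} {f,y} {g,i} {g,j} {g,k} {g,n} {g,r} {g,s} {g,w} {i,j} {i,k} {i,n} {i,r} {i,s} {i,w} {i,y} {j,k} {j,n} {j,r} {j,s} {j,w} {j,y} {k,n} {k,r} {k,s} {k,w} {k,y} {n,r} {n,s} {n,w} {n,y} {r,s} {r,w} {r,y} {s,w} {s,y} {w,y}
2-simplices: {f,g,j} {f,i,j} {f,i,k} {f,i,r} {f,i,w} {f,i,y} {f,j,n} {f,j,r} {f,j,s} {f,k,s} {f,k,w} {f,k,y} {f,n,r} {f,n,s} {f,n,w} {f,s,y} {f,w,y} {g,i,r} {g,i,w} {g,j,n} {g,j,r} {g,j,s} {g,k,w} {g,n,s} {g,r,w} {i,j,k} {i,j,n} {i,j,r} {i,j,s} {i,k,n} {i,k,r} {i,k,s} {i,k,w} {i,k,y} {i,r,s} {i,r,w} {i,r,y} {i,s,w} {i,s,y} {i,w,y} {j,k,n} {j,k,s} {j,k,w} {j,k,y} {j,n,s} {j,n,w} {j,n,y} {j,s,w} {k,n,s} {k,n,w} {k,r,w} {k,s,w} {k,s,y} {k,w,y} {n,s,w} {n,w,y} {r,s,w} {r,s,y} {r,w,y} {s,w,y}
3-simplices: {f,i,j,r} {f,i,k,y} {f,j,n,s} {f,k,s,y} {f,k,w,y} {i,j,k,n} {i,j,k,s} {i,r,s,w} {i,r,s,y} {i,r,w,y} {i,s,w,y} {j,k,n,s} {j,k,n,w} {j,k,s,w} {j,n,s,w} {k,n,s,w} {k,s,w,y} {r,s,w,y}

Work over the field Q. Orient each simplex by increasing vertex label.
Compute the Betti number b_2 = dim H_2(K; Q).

b_2=9

n_0=10 n_1=44 n_2=60 n_3=18  [Q]
∂1: piv[fg,fi,fj,fk,fn,fr,fs,fw,fy] rk=9  ker:gi,gj,gk,gn,gr,gs,gw,ij,ik,in,ir,is,iw,iy,jk,jn,jr,js,jw,jy,kn,kr,ks,kw,ky,nr,ns,nw,ny,rs,rw,ry,sw,sy,wy
∂2: piv[fgj,fij,fik,fir,fiw,fiy,fjn,fjr,fjs,fks,fkw,fky,fnr,fns,fnw,fsy,fwy,gir,giw,gjn,gjr,gjs,gkw,grw,ijk,ijn,ijs,ikn,ikr,irs,iry,isw,jkw,jky,jny] rk=35  ker:gns,ijr,iks,ikw,iky,irw,isy,iwy,jkn,jks,jns,jnw,jsw,kns,knw,krw,ksw,ksy,kwy,nsw,nwy,rsw,rsy,rwy,swy
∂3: piv[fijr,fiky,fjns,fksy,fkwy,ijkn,ijks,irsw,irsy,irwy,iswy,jkns,jknw,jksw,jnsw,kswy] rk=16  ker:knsw,rswy
b_2=(60−35)−16=9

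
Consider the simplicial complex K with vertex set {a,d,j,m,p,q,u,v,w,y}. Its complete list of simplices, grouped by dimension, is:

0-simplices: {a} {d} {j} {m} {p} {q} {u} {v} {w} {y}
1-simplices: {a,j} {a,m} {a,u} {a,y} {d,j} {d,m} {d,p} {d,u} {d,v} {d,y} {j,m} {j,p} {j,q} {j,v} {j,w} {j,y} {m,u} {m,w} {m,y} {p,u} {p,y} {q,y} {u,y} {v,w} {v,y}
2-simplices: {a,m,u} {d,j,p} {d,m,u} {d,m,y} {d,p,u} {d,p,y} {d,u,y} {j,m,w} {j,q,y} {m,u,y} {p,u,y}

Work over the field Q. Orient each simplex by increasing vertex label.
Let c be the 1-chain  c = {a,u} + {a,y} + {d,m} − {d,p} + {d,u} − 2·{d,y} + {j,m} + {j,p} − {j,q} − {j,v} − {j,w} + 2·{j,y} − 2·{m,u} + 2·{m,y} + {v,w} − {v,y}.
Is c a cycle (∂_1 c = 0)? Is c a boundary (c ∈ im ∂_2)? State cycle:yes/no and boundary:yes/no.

cycle:no boundary:no

n_0=10 n_1=25 n_2=11  [Q]
∂1: piv[aj,am,au,ay,dj,dp,dv,jq,jw] rk=9  ker:dm,du,dy,jm,jp,jv,jy,mu,mw,my,pu,py,qy,uy,vw,vy
∂2: piv[amu,djp,dmu,dmy,dpu,dpy,duy,jmw,jqy] rk=9  ker:muy,puy
∂1c = −2·{a} + {d} − {j} + 2·{m} − {q} − {v} + 2·{y}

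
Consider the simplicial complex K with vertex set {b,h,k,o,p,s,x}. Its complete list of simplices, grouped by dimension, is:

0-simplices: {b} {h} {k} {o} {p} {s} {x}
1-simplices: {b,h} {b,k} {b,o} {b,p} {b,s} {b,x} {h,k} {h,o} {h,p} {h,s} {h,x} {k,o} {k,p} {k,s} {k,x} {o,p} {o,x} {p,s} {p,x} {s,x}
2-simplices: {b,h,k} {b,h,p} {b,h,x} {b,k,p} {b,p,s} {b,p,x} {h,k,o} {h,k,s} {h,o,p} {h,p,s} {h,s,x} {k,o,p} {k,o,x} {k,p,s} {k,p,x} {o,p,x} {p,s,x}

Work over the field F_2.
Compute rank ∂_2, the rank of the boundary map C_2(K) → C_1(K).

n_0=7 n_1=20 n_2=17  [Z2]
∂1: piv[bh,bk,bo,bp,bs,bx] rk=6  ker:hk,ho,hp,hs,hx,ko,kp,ks,kx,op,ox,ps,px,sx
∂2: piv[bhk,bhp,bhx,bkp,bps,bpx,hko,hks,hop,hps,hsx,kox,kpx] rk=13  ker:kop,kps,opx,psx
rk∂_2=13

rank∂_2=13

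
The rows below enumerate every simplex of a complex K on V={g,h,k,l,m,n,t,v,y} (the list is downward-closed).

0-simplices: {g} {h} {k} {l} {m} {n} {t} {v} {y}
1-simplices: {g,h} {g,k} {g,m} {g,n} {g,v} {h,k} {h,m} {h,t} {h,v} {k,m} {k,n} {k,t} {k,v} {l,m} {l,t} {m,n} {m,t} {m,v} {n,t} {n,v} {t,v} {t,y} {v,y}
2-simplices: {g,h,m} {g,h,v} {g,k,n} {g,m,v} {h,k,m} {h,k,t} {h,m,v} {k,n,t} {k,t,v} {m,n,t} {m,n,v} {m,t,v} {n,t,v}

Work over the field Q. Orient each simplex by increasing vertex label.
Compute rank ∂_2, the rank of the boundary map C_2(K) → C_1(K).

rank∂_2=11

n_0=9 n_1=23 n_2=13  [Q]
∂1: piv[gh,gk,gm,gn,gv,ht,lm,ty] rk=8  ker:hk,hm,hv,km,kn,kt,kv,lt,mn,mt,mv,nt,nv,tv,vy
∂2: piv[ghm,ghv,gkn,gmv,hkm,hkt,knt,ktv,mnt,mnv,mtv] rk=11  ker:hmv,ntv
rk∂_2=11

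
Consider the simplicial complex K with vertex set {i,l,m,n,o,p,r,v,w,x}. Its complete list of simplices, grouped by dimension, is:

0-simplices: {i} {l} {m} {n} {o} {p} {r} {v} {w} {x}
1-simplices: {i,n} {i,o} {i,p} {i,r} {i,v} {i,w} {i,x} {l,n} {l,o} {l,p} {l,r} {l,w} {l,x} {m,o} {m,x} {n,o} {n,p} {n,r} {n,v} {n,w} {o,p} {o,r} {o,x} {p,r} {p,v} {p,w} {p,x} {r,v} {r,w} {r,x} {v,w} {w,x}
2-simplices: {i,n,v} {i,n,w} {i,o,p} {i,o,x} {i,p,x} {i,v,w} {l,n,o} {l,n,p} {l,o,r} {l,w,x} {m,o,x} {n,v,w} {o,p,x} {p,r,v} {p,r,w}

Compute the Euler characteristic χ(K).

χ(K)=-7

n_0=10 n_1=32 n_2=15
χ=+10−32+15=-7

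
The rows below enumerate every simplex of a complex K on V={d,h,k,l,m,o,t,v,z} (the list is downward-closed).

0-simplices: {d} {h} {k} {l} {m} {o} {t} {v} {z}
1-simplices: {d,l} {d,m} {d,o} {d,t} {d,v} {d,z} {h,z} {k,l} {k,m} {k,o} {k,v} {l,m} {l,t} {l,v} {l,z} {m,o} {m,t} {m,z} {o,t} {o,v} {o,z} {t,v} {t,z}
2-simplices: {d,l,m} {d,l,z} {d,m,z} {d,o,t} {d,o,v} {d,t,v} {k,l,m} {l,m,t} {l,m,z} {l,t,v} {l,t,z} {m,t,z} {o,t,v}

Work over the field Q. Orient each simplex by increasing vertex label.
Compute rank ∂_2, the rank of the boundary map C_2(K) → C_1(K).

n_0=9 n_1=23 n_2=13  [Q]
∂1: piv[dl,dm,do,dt,dv,dz,hz,kl] rk=8  ker:km,ko,kv,lm,lt,lv,lz,mo,mt,mz,ot,ov,oz,tv,tz
∂2: piv[dlm,dlz,dmz,dot,dov,dtv,klm,lmt,ltv,ltz] rk=10  ker:lmz,mtz,otv
rk∂_2=10

rank∂_2=10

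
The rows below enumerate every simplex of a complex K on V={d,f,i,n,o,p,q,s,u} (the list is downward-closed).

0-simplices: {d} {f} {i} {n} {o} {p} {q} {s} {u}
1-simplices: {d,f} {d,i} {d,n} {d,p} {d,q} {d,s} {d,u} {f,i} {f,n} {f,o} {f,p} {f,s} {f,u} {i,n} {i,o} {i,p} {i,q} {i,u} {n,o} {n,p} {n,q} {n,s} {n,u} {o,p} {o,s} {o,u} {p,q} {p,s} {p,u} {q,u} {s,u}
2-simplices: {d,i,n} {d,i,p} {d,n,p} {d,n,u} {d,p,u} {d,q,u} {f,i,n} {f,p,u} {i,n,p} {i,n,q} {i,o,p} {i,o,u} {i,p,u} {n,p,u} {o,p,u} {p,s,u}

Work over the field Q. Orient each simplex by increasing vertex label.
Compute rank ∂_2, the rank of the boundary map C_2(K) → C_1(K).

rank∂_2=13

n_0=9 n_1=31 n_2=16  [Q]
∂1: piv[df,di,dn,dp,dq,ds,du,fo] rk=8  ker:fi,fn,fp,fs,fu,in,io,ip,iq,iu,no,np,nq,ns,nu,op,os,ou,pq,ps,pu,qu,su
∂2: piv[din,dip,dnp,dnu,dpu,dqu,fin,fpu,inq,iop,iou,ipu,psu] rk=13  ker:inp,npu,opu
rk∂_2=13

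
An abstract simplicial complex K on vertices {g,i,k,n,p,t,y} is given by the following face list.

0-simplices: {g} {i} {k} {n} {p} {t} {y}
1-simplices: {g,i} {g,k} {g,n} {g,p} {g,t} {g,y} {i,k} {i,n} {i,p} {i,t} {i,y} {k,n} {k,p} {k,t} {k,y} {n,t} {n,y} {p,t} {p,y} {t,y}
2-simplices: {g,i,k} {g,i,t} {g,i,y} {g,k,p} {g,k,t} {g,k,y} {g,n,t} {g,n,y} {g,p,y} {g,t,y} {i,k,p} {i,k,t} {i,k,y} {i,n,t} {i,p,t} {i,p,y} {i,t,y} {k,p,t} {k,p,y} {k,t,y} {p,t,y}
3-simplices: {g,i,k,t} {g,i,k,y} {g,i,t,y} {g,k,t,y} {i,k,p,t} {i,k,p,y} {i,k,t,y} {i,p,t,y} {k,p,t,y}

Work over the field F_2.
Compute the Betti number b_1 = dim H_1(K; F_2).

n_0=7 n_1=20 n_2=21 n_3=9  [Z2]
∂1: piv[gi,gk,gn,gp,gt,gy] rk=6  ker:ik,in,ip,it,iy,kn,kp,kt,ky,nt,ny,pt,py,ty
∂2: piv[gik,git,giy,gkp,gkt,gky,gnt,gny,gpy,gty,ikp,int,ipt] rk=13  ker:ikt,iky,ipy,ity,kpt,kpy,kty,pty
∂3: piv[gikt,giky,gity,gkty,ikpt,ikpy,ipty] rk=7  ker:ikty,kpty
b_1=(20−6)−13=1

b_1=1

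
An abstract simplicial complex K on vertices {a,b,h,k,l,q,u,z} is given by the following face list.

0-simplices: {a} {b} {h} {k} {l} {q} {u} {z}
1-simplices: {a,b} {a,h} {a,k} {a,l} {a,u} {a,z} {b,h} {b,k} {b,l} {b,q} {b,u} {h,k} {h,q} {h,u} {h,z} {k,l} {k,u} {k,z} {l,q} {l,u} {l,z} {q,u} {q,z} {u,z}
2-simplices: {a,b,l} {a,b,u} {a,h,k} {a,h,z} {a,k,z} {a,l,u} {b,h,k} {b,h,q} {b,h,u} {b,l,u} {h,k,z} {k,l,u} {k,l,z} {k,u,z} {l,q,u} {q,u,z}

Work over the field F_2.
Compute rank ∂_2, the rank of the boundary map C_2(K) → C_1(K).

n_0=8 n_1=24 n_2=16  [Z2]
∂1: piv[ab,ah,ak,al,au,az,bq] rk=7  ker:bh,bk,bl,bu,hk,hq,hu,hz,kl,ku,kz,lq,lu,lz,qu,qz,uz
∂2: piv[abl,abu,ahk,ahz,akz,alu,bhk,bhq,bhu,klu,klz,kuz,lqu,quz] rk=14  ker:blu,hkz
rk∂_2=14

rank∂_2=14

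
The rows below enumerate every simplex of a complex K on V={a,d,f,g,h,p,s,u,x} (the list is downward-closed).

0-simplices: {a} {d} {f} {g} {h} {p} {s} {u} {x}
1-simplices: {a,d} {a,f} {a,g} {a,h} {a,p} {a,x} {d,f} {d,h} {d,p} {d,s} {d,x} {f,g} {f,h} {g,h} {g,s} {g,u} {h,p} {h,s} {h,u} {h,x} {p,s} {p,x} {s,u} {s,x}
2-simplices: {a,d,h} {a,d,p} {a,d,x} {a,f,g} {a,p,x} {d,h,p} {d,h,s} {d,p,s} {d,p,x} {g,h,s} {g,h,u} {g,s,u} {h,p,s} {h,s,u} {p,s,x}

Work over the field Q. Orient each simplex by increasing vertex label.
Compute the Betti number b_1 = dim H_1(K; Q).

b_1=4

n_0=9 n_1=24 n_2=15  [Q]
∂1: piv[ad,af,ag,ah,ap,ax,ds,gu] rk=8  ker:df,dh,dp,dx,fg,fh,gh,gs,hp,hs,hu,hx,ps,px,su,sx
∂2: piv[adh,adp,adx,afg,apx,dhp,dhs,dps,ghs,ghu,gsu,psx] rk=12  ker:dpx,hps,hsu
b_1=(24−8)−12=4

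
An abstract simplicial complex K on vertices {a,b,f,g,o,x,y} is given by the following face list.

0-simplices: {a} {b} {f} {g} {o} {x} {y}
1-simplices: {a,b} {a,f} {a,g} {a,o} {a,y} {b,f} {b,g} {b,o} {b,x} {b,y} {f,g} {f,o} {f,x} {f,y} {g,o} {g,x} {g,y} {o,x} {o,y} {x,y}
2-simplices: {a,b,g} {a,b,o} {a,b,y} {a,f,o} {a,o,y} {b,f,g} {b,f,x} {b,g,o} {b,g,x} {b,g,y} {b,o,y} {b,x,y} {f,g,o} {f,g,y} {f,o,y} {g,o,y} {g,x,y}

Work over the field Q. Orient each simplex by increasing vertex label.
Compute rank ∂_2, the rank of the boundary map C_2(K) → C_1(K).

n_0=7 n_1=20 n_2=17  [Q]
∂1: piv[ab,af,ag,ao,ay,bx] rk=6  ker:bf,bg,bo,by,fg,fo,fx,fy,go,gx,gy,ox,oy,xy
∂2: piv[abg,abo,aby,afo,aoy,bfg,bfx,bgo,bgx,bgy,bxy,fgo,fgy] rk=13  ker:boy,foy,goy,gxy
rk∂_2=13

rank∂_2=13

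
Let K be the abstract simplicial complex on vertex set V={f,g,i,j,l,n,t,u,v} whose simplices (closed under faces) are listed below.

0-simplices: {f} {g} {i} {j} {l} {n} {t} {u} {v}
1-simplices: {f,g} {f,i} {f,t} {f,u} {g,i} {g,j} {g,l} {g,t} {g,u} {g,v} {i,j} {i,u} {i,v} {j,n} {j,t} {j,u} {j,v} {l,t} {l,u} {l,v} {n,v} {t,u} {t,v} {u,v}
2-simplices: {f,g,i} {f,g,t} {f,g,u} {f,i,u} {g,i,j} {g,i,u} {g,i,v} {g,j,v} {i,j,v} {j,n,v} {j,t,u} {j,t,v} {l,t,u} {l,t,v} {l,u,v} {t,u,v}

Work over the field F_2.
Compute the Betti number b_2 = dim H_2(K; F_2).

n_0=9 n_1=24 n_2=16  [Z2]
∂1: piv[fg,fi,ft,fu,gj,gl,gv,jn] rk=8  ker:gi,gt,gu,ij,iu,iv,jt,ju,jv,lt,lu,lv,nv,tu,tv,uv
∂2: piv[fgi,fgt,fgu,fiu,gij,giv,gjv,jnv,jtu,jtv,ltu,ltv,luv] rk=13  ker:giu,ijv,tuv
b_2=(16−13)−0=3

b_2=3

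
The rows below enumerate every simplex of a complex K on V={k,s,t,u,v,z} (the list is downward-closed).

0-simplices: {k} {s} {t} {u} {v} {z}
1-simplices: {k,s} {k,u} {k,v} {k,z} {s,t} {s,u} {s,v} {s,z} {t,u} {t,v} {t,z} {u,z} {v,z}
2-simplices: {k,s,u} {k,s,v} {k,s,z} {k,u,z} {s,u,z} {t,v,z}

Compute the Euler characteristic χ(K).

χ(K)=-1

n_0=6 n_1=13 n_2=6
χ=+6−13+6=-1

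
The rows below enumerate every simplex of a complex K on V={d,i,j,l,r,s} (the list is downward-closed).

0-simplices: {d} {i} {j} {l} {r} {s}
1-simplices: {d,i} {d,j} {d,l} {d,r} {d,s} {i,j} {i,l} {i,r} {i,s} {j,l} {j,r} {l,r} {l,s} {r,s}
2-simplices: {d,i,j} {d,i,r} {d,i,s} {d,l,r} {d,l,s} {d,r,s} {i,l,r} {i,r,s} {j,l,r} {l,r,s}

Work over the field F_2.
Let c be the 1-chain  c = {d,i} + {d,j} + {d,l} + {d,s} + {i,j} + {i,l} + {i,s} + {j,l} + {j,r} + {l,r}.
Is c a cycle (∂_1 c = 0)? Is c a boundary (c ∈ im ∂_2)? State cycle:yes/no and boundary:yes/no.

n_0=6 n_1=14 n_2=10  [Z2]
∂1: piv[di,dj,dl,dr,ds] rk=5  ker:ij,il,ir,is,jl,jr,lr,ls,rs
∂2: piv[dij,dir,dis,dlr,dls,drs,ilr,jlr] rk=8  ker:irs,lrs
∂1c = 0
c vs im∂2: reduces to 0 ⇒ boundary

cycle:yes boundary:yes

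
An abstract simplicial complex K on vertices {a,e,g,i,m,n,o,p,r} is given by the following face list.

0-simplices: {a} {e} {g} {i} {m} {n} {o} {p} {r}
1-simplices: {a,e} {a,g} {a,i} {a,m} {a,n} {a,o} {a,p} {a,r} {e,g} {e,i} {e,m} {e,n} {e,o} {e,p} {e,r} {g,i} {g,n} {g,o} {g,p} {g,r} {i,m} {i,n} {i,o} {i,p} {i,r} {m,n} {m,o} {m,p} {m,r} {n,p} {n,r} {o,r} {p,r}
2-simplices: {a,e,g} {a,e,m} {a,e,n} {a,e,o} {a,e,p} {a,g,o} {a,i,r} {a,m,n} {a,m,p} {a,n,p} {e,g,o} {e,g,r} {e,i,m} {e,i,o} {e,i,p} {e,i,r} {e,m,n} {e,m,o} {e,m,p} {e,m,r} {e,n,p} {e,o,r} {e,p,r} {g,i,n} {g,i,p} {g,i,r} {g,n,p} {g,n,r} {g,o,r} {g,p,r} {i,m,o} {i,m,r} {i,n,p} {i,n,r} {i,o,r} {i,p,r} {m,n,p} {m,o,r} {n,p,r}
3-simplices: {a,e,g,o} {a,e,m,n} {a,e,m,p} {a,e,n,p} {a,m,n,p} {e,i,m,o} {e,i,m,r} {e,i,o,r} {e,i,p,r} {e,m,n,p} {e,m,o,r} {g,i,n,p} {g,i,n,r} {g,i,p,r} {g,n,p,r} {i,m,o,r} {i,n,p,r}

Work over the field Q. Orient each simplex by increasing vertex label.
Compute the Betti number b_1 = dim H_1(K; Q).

n_0=9 n_1=33 n_2=39 n_3=17  [Q]
∂1: piv[ae,ag,ai,am,an,ao,ap,ar] rk=8  ker:eg,ei,em,en,eo,ep,er,gi,gn,go,gp,gr,im,in,io,ip,ir,mn,mo,mp,mr,np,nr,or,pr
∂2: piv[aeg,aem,aen,aeo,aep,ago,air,amn,amp,anp,egr,eim,eio,eip,eir,emo,emr,eor,epr,gin,gip,gir,gnp,gnr] rk=24  ker:ego,emn,emp,enp,gor,gpr,imo,imr,inp,inr,ior,ipr,mnp,mor,npr
∂3: piv[aego,aemn,aemp,aenp,amnp,eimo,eimr,eior,eipr,emor,ginp,ginr,gipr,gnpr] rk=14  ker:emnp,imor,inpr
b_1=(33−8)−24=1

b_1=1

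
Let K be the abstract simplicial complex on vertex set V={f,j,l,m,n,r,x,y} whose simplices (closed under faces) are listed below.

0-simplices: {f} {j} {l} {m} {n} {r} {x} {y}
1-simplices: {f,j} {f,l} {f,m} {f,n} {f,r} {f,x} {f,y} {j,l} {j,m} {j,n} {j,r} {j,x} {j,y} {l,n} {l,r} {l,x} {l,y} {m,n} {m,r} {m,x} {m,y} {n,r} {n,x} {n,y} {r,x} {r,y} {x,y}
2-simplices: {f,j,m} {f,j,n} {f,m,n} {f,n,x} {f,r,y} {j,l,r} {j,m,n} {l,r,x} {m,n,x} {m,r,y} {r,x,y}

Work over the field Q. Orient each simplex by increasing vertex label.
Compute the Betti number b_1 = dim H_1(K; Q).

n_0=8 n_1=27 n_2=11  [Q]
∂1: piv[fj,fl,fm,fn,fr,fx,fy] rk=7  ker:jl,jm,jn,jr,jx,jy,ln,lr,lx,ly,mn,mr,mx,my,nr,nx,ny,rx,ry,xy
∂2: piv[fjm,fjn,fmn,fnx,fry,jlr,lrx,mnx,mry,rxy] rk=10  ker:jmn
b_1=(27−7)−10=10

b_1=10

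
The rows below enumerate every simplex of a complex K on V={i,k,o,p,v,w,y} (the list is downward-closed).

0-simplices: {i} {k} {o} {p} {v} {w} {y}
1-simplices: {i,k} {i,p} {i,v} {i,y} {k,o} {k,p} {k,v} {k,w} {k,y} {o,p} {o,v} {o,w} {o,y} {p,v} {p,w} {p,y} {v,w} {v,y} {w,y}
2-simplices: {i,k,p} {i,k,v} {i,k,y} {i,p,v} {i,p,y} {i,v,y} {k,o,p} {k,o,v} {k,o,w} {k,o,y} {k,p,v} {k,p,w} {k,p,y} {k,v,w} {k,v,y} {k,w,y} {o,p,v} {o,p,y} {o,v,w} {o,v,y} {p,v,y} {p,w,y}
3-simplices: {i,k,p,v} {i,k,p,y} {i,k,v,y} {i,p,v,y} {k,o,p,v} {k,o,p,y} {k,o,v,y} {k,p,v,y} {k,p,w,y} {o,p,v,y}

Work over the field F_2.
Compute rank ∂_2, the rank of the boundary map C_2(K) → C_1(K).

n_0=7 n_1=19 n_2=22 n_3=10  [Z2]
∂1: piv[ik,ip,iv,iy,ko,kw] rk=6  ker:kp,kv,ky,op,ov,ow,oy,pv,pw,py,vw,vy,wy
∂2: piv[ikp,ikv,iky,ipv,ipy,ivy,kop,kov,kow,koy,kpw,kvw,kwy] rk=13  ker:kpv,kpy,kvy,opv,opy,ovw,ovy,pvy,pwy
∂3: piv[ikpv,ikpy,ikvy,ipvy,kopv,kopy,kovy,kpwy] rk=8  ker:kpvy,opvy
rk∂_2=13

rank∂_2=13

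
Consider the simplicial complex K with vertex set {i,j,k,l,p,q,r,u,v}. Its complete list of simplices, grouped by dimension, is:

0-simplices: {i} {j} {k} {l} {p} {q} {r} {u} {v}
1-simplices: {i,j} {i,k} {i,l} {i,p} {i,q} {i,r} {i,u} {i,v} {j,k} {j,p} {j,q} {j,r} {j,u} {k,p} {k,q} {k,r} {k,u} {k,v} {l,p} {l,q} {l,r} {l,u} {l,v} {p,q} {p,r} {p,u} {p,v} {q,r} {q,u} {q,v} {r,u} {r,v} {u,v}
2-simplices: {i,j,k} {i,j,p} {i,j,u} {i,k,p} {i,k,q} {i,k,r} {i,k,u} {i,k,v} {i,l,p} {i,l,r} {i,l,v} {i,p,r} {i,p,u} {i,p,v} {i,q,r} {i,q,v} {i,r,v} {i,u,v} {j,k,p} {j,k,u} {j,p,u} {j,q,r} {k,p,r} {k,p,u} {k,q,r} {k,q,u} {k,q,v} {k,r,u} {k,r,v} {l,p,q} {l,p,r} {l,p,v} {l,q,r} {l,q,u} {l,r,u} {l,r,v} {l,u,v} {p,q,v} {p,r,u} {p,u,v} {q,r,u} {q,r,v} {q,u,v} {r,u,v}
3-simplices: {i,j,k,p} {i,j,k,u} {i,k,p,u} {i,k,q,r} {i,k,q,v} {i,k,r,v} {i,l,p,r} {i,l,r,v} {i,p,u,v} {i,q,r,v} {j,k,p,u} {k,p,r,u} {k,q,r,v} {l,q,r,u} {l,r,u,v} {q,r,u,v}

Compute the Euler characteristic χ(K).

χ(K)=4

n_0=9 n_1=33 n_2=44 n_3=16
χ=+9−33+44−16=4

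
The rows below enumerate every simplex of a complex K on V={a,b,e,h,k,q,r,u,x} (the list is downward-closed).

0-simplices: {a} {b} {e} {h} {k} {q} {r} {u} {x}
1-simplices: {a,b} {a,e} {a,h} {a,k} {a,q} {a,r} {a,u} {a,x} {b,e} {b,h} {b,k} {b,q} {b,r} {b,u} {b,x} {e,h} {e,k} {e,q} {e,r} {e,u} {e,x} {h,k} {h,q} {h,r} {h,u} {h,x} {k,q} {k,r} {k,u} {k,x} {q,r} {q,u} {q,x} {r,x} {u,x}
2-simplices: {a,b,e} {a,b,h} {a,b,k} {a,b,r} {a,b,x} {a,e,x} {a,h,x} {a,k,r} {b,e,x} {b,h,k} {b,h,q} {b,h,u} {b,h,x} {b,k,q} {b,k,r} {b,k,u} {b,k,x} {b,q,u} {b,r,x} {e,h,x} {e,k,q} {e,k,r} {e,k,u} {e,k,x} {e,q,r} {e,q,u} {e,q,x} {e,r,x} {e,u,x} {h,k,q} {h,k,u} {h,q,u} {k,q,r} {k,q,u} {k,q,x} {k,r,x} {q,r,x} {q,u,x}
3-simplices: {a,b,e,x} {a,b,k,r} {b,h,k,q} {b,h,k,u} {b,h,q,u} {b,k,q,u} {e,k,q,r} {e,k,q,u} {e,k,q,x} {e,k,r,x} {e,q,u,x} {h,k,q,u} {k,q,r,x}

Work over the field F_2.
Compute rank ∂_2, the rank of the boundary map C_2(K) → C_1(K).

n_0=9 n_1=35 n_2=38 n_3=13  [Z2]
∂1: piv[ab,ae,ah,ak,aq,ar,au,ax] rk=8  ker:be,bh,bk,bq,br,bu,bx,eh,ek,eq,er,eu,ex,hk,hq,hr,hu,hx,kq,kr,ku,kx,qr,qu,qx,rx,ux
∂2: piv[abe,abh,abk,abr,abx,aex,ahx,akr,bhk,bhq,bhu,bkq,bku,bkx,bqu,brx,ehx,ekq,ekr,eku,ekx,eqr,eqx,eux] rk=24  ker:bex,bhx,bkr,equ,erx,hkq,hku,hqu,kqr,kqu,kqx,krx,qrx,qux
∂3: piv[abex,abkr,bhkq,bhku,bhqu,bkqu,ekqr,ekqu,ekqx,ekrx,equx,kqrx] rk=12  ker:hkqu
rk∂_2=24

rank∂_2=24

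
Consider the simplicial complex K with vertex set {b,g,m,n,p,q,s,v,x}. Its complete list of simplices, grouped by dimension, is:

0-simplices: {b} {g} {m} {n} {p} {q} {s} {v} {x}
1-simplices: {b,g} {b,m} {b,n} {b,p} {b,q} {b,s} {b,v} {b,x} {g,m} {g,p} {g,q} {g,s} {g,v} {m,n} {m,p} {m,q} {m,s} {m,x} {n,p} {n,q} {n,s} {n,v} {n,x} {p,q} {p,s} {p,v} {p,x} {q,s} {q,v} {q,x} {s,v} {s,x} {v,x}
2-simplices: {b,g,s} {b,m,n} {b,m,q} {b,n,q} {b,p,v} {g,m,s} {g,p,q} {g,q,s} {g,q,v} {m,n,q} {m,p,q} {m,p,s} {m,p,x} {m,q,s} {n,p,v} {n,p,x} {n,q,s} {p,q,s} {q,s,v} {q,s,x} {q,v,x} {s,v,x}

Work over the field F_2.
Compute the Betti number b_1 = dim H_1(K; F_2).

n_0=9 n_1=33 n_2=22  [Z2]
∂1: piv[bg,bm,bn,bp,bq,bs,bv,bx] rk=8  ker:gm,gp,gq,gs,gv,mn,mp,mq,ms,mx,np,nq,ns,nv,nx,pq,ps,pv,px,qs,qv,qx,sv,sx,vx
∂2: piv[bgs,bmn,bmq,bnq,bpv,gms,gpq,gqs,gqv,mpq,mps,mpx,mqs,npv,npx,nqs,qsv,qsx,qvx] rk=19  ker:mnq,pqs,svx
b_1=(33−8)−19=6

b_1=6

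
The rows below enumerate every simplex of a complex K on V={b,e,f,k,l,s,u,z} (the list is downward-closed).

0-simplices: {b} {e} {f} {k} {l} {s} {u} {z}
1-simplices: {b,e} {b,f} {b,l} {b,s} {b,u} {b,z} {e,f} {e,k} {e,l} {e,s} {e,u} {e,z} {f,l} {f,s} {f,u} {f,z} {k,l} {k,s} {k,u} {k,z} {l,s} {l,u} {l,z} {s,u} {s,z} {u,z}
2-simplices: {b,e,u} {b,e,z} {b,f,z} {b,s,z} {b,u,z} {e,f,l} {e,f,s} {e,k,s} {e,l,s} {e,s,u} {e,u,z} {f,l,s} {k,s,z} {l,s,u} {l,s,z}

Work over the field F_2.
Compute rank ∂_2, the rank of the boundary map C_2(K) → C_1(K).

rank∂_2=13

n_0=8 n_1=26 n_2=15  [Z2]
∂1: piv[be,bf,bl,bs,bu,bz,ek] rk=7  ker:ef,el,es,eu,ez,fl,fs,fu,fz,kl,ks,ku,kz,ls,lu,lz,su,sz,uz
∂2: piv[beu,bez,bfz,bsz,buz,efl,efs,eks,els,esu,ksz,lsu,lsz] rk=13  ker:euz,fls
rk∂_2=13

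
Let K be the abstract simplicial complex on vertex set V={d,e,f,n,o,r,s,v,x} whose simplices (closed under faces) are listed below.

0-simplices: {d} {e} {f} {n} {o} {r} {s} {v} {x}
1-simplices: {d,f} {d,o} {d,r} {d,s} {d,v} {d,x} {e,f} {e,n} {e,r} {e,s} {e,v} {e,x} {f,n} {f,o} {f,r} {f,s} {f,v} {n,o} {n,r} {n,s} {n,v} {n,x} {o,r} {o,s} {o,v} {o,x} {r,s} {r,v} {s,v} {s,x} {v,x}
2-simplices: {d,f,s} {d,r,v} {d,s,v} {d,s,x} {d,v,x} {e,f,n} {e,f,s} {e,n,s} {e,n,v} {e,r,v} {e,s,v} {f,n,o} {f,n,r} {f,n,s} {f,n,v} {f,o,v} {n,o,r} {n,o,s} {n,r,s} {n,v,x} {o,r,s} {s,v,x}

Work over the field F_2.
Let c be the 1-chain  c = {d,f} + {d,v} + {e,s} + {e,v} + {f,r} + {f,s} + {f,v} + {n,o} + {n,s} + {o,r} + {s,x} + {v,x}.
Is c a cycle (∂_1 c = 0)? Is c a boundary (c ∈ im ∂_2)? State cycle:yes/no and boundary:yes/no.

cycle:yes boundary:yes

n_0=9 n_1=31 n_2=22  [Z2]
∂1: piv[df,do,dr,ds,dv,dx,ef,en] rk=8  ker:er,es,ev,ex,fn,fo,fr,fs,fv,no,nr,ns,nv,nx,or,os,ov,ox,rs,rv,sv,sx,vx
∂2: piv[dfs,drv,dsv,dsx,dvx,efn,efs,ens,env,erv,esv,fno,fnr,fnv,fov,nor,nos,nrs,nvx] rk=19  ker:fns,ors,svx
∂1c = 0
c vs im∂2: reduces to 0 ⇒ boundary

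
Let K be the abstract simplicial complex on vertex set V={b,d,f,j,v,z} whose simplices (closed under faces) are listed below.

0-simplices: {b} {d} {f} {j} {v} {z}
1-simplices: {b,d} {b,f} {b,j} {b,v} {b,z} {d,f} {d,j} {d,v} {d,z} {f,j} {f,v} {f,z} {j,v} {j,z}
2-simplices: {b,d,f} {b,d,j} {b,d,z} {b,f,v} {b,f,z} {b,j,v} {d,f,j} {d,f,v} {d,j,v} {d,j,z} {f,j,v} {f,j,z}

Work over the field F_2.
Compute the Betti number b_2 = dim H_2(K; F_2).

n_0=6 n_1=14 n_2=12  [Z2]
∂1: piv[bd,bf,bj,bv,bz] rk=5  ker:df,dj,dv,dz,fj,fv,fz,jv,jz
∂2: piv[bdf,bdj,bdz,bfv,bfz,bjv,dfj,dfv,djz] rk=9  ker:djv,fjv,fjz
b_2=(12−9)−0=3

b_2=3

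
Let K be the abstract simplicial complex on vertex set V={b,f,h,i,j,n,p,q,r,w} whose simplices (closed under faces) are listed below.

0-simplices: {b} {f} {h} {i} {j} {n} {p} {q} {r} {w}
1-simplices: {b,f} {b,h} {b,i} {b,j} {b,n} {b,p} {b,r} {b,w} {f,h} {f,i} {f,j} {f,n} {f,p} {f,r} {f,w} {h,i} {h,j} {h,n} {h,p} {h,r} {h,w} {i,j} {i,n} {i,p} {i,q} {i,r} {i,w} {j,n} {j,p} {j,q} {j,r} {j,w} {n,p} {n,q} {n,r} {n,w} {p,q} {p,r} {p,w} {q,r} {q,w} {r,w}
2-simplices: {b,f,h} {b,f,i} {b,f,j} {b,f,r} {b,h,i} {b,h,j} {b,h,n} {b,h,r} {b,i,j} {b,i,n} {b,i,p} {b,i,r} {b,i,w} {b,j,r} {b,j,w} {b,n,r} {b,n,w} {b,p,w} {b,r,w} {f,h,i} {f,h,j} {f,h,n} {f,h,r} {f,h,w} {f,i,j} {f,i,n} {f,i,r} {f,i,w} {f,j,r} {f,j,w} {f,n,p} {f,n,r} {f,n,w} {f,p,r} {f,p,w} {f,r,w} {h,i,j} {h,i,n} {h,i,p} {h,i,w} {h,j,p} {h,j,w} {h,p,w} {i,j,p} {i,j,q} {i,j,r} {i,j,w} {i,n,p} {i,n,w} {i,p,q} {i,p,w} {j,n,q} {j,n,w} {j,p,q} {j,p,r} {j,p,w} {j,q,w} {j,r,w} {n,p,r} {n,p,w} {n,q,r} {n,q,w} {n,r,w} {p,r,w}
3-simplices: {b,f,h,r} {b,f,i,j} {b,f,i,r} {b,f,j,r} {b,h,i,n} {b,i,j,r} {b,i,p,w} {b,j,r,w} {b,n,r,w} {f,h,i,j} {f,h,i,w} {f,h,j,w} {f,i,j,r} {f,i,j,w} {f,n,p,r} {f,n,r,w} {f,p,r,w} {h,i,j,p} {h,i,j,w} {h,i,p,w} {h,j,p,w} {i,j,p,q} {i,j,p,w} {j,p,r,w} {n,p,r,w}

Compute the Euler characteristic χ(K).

χ(K)=7

n_0=10 n_1=42 n_2=64 n_3=25
χ=+10−42+64−25=7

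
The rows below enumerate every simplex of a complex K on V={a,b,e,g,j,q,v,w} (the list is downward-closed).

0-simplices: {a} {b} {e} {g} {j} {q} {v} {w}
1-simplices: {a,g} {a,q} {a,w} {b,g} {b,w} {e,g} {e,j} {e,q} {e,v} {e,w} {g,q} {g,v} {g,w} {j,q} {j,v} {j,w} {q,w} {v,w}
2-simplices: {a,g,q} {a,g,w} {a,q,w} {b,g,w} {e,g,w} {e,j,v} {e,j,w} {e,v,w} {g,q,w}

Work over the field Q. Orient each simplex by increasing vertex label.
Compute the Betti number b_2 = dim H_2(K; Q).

n_0=8 n_1=18 n_2=9  [Q]
∂1: piv[ag,aq,aw,bg,eg,ej,ev] rk=7  ker:bw,eq,ew,gq,gv,gw,jq,jv,jw,qw,vw
∂2: piv[agq,agw,aqw,bgw,egw,ejv,ejw,evw] rk=8  ker:gqw
b_2=(9−8)−0=1

b_2=1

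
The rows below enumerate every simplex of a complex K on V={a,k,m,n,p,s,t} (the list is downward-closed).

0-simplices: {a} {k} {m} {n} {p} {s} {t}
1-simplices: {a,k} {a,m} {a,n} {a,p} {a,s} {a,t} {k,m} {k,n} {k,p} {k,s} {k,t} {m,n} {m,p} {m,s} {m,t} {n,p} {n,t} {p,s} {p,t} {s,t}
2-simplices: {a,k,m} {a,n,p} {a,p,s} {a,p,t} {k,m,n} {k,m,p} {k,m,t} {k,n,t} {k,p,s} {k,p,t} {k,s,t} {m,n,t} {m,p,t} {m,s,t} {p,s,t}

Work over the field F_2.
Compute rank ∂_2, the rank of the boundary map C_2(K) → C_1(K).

n_0=7 n_1=20 n_2=15  [Z2]
∂1: piv[ak,am,an,ap,as,at] rk=6  ker:km,kn,kp,ks,kt,mn,mp,ms,mt,np,nt,ps,pt,st
∂2: piv[akm,anp,aps,apt,kmn,kmp,kmt,knt,kps,kpt,kst,mst] rk=12  ker:mnt,mpt,pst
rk∂_2=12

rank∂_2=12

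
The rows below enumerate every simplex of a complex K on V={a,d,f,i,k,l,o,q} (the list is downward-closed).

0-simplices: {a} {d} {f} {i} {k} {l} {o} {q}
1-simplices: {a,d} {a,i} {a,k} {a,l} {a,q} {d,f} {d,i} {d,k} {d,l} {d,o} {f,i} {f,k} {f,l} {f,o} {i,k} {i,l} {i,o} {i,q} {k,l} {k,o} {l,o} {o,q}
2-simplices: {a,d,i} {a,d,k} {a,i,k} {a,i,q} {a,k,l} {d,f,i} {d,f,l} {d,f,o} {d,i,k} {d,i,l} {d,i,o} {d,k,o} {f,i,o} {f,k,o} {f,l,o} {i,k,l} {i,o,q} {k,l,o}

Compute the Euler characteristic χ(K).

χ(K)=4

n_0=8 n_1=22 n_2=18
χ=+8−22+18=4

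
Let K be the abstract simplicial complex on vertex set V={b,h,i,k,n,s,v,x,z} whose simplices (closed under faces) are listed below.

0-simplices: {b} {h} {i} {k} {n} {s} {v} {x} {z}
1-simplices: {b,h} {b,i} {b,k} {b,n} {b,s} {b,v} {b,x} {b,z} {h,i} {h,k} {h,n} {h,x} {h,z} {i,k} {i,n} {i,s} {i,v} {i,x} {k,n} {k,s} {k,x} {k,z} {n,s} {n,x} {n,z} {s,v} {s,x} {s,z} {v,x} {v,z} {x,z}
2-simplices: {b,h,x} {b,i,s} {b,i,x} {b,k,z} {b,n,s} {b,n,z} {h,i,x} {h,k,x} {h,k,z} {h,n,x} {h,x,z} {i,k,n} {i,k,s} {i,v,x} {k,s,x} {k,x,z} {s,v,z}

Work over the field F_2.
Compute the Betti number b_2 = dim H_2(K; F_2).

n_0=9 n_1=31 n_2=17  [Z2]
∂1: piv[bh,bi,bk,bn,bs,bv,bx,bz] rk=8  ker:hi,hk,hn,hx,hz,ik,in,is,iv,ix,kn,ks,kx,kz,ns,nx,nz,sv,sx,sz,vx,vz,xz
∂2: piv[bhx,bis,bix,bkz,bns,bnz,hix,hkx,hkz,hnx,hxz,ikn,iks,ivx,ksx,svz] rk=16  ker:kxz
b_2=(17−16)−0=1

b_2=1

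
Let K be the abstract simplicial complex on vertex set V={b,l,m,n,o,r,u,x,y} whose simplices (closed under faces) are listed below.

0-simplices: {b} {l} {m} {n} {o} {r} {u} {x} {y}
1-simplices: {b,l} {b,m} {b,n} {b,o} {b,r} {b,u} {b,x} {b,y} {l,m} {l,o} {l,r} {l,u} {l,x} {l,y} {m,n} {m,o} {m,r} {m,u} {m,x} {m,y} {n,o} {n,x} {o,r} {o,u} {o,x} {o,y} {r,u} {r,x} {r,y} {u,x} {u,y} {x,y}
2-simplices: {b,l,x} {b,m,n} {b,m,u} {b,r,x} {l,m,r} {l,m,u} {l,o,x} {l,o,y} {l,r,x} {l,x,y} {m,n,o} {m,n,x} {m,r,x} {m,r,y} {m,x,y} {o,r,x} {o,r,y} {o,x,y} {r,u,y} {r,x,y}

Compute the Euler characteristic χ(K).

n_0=9 n_1=32 n_2=20
χ=+9−32+20=-3

χ(K)=-3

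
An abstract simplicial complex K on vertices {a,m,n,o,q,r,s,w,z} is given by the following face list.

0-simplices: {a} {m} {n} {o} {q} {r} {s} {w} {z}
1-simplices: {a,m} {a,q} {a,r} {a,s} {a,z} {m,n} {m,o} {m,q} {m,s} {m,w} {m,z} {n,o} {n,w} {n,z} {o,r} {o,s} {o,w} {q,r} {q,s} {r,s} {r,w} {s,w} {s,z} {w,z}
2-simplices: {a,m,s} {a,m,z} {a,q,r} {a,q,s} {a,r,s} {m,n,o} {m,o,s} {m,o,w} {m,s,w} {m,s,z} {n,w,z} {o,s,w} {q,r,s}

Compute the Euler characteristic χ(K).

χ(K)=-2

n_0=9 n_1=24 n_2=13
χ=+9−24+13=-2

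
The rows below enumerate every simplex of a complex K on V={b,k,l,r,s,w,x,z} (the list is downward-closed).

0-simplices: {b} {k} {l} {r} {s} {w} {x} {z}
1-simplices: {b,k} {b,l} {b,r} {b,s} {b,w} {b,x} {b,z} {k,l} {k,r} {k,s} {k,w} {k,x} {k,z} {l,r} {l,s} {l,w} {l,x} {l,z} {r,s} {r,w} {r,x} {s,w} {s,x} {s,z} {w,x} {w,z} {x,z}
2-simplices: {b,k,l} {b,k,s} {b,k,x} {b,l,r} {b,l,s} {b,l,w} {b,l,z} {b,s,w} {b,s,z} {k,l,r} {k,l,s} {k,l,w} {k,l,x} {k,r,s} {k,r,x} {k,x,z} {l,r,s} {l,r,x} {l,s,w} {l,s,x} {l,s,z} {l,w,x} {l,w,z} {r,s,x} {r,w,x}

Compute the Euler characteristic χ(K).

χ(K)=6

n_0=8 n_1=27 n_2=25
χ=+8−27+25=6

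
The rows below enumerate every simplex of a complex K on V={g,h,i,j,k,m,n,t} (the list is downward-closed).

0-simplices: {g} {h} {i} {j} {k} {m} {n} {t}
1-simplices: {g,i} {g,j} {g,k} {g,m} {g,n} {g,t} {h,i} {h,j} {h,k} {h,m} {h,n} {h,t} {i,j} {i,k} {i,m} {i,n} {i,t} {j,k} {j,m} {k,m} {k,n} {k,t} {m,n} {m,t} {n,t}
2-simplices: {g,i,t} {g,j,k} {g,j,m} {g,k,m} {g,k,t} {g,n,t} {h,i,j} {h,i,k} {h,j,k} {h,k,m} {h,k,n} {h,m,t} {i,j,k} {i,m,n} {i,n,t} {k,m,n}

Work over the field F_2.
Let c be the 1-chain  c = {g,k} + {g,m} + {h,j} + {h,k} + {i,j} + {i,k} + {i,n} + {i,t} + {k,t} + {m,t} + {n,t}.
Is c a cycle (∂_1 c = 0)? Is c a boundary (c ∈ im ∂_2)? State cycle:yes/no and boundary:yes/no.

n_0=8 n_1=25 n_2=16  [Z2]
∂1: piv[gi,gj,gk,gm,gn,gt,hi] rk=7  ker:hj,hk,hm,hn,ht,ij,ik,im,in,it,jk,jm,km,kn,kt,mn,mt,nt
∂2: piv[git,gjk,gjm,gkm,gkt,gnt,hij,hik,hjk,hkm,hkn,hmt,imn,int,kmn] rk=15  ker:ijk
∂1c = 0
c vs im∂2: residual ≠ 0 ⇒ not boundary

cycle:yes boundary:no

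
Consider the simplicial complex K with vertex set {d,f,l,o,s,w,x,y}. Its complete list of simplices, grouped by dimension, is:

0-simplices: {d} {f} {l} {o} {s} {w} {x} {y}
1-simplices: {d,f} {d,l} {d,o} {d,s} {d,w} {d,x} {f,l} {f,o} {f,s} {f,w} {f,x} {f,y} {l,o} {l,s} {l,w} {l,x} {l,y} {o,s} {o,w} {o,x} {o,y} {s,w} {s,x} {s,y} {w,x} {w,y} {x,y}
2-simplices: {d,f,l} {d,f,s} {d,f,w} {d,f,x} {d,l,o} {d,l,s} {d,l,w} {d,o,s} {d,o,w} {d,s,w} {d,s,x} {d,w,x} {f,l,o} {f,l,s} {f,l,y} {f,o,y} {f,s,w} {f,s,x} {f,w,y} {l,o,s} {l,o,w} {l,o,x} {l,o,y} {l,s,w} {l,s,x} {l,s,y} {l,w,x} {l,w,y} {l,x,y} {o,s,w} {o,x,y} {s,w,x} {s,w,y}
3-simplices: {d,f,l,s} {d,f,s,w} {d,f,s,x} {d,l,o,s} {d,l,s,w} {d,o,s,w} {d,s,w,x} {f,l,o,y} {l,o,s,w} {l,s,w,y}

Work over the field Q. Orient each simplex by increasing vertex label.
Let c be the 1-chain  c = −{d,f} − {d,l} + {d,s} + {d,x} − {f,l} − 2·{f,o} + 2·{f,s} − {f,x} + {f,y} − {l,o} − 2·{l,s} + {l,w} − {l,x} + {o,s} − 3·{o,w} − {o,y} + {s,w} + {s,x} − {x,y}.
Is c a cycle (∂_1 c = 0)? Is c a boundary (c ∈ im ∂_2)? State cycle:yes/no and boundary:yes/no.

cycle:no boundary:no

n_0=8 n_1=27 n_2=33 n_3=10  [Q]
∂1: piv[df,dl,do,ds,dw,dx,fy] rk=7  ker:fl,fo,fs,fw,fx,lo,ls,lw,lx,ly,os,ow,ox,oy,sw,sx,sy,wx,wy,xy
∂2: piv[dfl,dfs,dfw,dfx,dlo,dls,dlw,dos,dow,dsw,dsx,dwx,flo,fly,foy,fwy,lox,lsx,lsy,lxy] rk=20  ker:fls,fsw,fsx,los,low,loy,lsw,lwx,lwy,osw,oxy,swx,swy
∂3: piv[dfls,dfsw,dfsx,dlos,dlsw,dosw,dswx,floy,losw,lswy] rk=10
∂1c = {l} − {w} + {x} − {y}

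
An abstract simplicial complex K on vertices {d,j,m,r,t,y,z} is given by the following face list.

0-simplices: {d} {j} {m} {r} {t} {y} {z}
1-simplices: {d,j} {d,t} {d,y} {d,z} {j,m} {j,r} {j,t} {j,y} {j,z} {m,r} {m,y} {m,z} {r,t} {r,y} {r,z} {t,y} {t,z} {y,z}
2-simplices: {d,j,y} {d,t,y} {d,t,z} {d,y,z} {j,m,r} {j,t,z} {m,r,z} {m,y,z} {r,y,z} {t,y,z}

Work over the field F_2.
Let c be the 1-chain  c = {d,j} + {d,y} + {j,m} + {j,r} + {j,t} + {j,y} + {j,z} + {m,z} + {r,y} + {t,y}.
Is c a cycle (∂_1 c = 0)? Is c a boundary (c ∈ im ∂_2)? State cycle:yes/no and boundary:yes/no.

n_0=7 n_1=18 n_2=10  [Z2]
∂1: piv[dj,dt,dy,dz,jm,jr] rk=6  ker:jt,jy,jz,mr,my,mz,rt,ry,rz,ty,tz,yz
∂2: piv[djy,dty,dtz,dyz,jmr,jtz,mrz,myz,ryz] rk=9  ker:tyz
∂1c = 0
c vs im∂2: reduces to 0 ⇒ boundary

cycle:yes boundary:yes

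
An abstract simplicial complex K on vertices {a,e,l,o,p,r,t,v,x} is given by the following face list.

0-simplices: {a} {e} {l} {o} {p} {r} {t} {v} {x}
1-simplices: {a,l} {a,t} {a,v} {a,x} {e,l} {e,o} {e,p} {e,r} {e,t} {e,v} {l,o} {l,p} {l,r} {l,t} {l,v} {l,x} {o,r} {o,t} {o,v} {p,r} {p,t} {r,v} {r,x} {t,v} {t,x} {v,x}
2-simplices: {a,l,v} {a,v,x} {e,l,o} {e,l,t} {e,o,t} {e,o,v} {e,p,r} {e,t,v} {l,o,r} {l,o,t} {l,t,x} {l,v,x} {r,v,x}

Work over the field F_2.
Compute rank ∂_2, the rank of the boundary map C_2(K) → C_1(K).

n_0=9 n_1=26 n_2=13  [Z2]
∂1: piv[al,at,av,ax,el,eo,ep,er] rk=8  ker:et,ev,lo,lp,lr,lt,lv,lx,or,ot,ov,pr,pt,rv,rx,tv,tx,vx
∂2: piv[alv,avx,elo,elt,eot,eov,epr,etv,lor,ltx,lvx,rvx] rk=12  ker:lot
rk∂_2=12

rank∂_2=12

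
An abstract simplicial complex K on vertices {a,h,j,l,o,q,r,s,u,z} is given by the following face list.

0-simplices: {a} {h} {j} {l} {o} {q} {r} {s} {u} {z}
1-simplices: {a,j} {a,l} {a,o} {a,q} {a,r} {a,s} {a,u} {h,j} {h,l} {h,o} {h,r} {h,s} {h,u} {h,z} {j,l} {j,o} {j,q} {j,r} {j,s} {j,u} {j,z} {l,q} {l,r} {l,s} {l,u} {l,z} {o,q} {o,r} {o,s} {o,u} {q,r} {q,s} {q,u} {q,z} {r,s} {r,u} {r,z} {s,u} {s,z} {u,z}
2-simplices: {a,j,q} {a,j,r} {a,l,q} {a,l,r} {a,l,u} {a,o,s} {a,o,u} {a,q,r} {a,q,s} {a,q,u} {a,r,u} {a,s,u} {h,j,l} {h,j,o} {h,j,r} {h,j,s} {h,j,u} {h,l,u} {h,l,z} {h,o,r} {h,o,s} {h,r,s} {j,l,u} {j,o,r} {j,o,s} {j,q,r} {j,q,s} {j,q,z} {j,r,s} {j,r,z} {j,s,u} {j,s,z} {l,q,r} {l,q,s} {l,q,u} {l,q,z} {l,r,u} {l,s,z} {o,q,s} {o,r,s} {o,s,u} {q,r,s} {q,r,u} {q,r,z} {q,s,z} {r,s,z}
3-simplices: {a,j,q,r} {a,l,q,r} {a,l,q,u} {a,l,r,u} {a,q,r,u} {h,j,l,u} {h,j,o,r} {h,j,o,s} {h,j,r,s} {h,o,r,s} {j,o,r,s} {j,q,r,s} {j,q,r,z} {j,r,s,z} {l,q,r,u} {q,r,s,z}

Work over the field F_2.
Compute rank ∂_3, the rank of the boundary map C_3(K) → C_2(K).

rank∂_3=14

n_0=10 n_1=40 n_2=46 n_3=16  [Z2]
∂1: piv[aj,al,ao,aq,ar,as,au,hj,hz] rk=9  ker:hl,ho,hr,hs,hu,jl,jo,jq,jr,js,ju,jz,lq,lr,ls,lu,lz,oq,or,os,ou,qr,qs,qu,qz,rs,ru,rz,su,sz,uz
∂2: piv[ajq,ajr,alq,alr,alu,aos,aou,aqr,aqs,aqu,aru,asu,hjl,hjo,hjr,hjs,hju,hlu,hlz,hor,hos,hrs,jqs,jqz,jrz,jsu,jsz,lqs,lqz,oqs] rk=30  ker:jlu,jor,jos,jqr,jrs,lqr,lqu,lru,lsz,ors,osu,qrs,qru,qrz,qsz,rsz
∂3: piv[ajqr,alqr,alqu,alru,aqru,hjlu,hjor,hjos,hjrs,hors,jqrs,jqrz,jrsz,qrsz] rk=14  ker:jors,lqru
rk∂_3=14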